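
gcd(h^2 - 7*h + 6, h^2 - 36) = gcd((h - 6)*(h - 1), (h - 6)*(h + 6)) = h - 6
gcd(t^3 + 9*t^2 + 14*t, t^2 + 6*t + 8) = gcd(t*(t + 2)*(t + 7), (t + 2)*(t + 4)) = t + 2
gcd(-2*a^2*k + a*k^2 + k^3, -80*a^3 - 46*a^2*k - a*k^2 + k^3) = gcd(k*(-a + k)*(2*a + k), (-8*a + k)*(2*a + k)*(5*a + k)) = 2*a + k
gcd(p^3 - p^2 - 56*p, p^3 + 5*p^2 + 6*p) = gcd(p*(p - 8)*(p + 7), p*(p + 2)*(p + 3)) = p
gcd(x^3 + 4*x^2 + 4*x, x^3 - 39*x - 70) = x + 2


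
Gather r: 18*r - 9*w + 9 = 18*r - 9*w + 9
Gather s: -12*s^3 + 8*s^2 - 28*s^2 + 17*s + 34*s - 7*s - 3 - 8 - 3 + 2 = -12*s^3 - 20*s^2 + 44*s - 12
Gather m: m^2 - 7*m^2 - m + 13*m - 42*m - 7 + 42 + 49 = -6*m^2 - 30*m + 84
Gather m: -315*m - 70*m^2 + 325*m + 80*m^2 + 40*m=10*m^2 + 50*m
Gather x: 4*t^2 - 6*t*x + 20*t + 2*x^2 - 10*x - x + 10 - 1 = 4*t^2 + 20*t + 2*x^2 + x*(-6*t - 11) + 9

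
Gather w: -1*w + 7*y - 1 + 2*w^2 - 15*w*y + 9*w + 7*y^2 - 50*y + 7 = 2*w^2 + w*(8 - 15*y) + 7*y^2 - 43*y + 6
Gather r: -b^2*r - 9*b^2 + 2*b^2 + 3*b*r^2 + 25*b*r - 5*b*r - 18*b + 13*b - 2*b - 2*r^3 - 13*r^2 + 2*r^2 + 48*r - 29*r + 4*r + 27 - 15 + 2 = -7*b^2 - 7*b - 2*r^3 + r^2*(3*b - 11) + r*(-b^2 + 20*b + 23) + 14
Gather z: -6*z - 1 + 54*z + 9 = 48*z + 8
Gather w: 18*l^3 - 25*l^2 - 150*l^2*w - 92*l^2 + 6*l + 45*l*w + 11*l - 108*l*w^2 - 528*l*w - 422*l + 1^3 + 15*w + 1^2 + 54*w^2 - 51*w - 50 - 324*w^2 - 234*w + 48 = 18*l^3 - 117*l^2 - 405*l + w^2*(-108*l - 270) + w*(-150*l^2 - 483*l - 270)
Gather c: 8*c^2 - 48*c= 8*c^2 - 48*c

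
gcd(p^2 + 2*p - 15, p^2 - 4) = 1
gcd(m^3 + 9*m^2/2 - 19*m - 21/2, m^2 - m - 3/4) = m + 1/2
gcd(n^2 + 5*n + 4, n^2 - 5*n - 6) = n + 1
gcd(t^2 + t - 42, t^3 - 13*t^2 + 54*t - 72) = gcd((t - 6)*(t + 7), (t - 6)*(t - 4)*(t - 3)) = t - 6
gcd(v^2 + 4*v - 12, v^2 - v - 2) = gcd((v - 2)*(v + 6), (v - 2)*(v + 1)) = v - 2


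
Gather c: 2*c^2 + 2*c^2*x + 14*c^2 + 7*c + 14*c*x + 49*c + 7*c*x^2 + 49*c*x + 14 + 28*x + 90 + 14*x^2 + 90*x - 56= c^2*(2*x + 16) + c*(7*x^2 + 63*x + 56) + 14*x^2 + 118*x + 48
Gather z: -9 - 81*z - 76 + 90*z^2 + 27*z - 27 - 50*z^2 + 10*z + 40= 40*z^2 - 44*z - 72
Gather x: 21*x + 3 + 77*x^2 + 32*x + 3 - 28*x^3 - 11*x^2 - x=-28*x^3 + 66*x^2 + 52*x + 6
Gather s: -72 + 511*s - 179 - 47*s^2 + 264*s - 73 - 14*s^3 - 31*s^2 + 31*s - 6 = -14*s^3 - 78*s^2 + 806*s - 330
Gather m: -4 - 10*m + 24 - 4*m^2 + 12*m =-4*m^2 + 2*m + 20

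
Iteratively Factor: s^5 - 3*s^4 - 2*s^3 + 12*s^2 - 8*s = (s)*(s^4 - 3*s^3 - 2*s^2 + 12*s - 8) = s*(s - 2)*(s^3 - s^2 - 4*s + 4) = s*(s - 2)*(s + 2)*(s^2 - 3*s + 2) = s*(s - 2)^2*(s + 2)*(s - 1)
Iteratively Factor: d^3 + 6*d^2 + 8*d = (d + 2)*(d^2 + 4*d) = (d + 2)*(d + 4)*(d)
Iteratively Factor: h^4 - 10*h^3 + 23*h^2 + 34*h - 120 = (h - 3)*(h^3 - 7*h^2 + 2*h + 40) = (h - 5)*(h - 3)*(h^2 - 2*h - 8) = (h - 5)*(h - 3)*(h + 2)*(h - 4)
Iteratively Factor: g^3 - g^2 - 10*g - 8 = (g + 1)*(g^2 - 2*g - 8) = (g + 1)*(g + 2)*(g - 4)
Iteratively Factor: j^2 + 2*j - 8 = (j + 4)*(j - 2)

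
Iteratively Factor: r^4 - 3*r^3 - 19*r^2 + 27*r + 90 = (r - 5)*(r^3 + 2*r^2 - 9*r - 18) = (r - 5)*(r - 3)*(r^2 + 5*r + 6) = (r - 5)*(r - 3)*(r + 3)*(r + 2)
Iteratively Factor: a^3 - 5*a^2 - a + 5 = (a - 1)*(a^2 - 4*a - 5) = (a - 1)*(a + 1)*(a - 5)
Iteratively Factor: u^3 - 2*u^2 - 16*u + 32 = (u - 4)*(u^2 + 2*u - 8) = (u - 4)*(u - 2)*(u + 4)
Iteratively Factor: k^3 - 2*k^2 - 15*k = (k - 5)*(k^2 + 3*k) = (k - 5)*(k + 3)*(k)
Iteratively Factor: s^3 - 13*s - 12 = (s + 3)*(s^2 - 3*s - 4) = (s + 1)*(s + 3)*(s - 4)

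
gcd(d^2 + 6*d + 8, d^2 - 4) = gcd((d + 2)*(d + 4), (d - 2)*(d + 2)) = d + 2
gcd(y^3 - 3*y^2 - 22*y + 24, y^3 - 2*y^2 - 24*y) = y^2 - 2*y - 24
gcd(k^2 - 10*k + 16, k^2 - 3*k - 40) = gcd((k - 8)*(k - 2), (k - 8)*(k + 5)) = k - 8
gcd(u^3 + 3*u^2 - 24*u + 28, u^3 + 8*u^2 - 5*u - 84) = u + 7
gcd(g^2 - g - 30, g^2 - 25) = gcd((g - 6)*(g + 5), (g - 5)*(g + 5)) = g + 5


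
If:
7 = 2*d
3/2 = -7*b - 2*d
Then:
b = -17/14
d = 7/2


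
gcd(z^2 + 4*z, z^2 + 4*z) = z^2 + 4*z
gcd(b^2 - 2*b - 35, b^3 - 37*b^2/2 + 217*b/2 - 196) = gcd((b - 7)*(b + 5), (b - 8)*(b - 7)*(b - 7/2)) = b - 7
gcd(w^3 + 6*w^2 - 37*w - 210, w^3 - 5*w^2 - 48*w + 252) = w^2 + w - 42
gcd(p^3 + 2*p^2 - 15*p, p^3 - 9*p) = p^2 - 3*p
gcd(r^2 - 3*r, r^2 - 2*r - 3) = r - 3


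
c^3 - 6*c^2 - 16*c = c*(c - 8)*(c + 2)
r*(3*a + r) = 3*a*r + r^2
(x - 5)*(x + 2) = x^2 - 3*x - 10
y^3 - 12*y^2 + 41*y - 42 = (y - 7)*(y - 3)*(y - 2)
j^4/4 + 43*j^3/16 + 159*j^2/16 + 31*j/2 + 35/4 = (j/4 + 1/2)*(j + 7/4)*(j + 2)*(j + 5)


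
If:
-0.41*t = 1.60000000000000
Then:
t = -3.90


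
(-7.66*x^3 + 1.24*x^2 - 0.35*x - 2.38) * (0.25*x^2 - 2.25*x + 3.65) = -1.915*x^5 + 17.545*x^4 - 30.8365*x^3 + 4.7185*x^2 + 4.0775*x - 8.687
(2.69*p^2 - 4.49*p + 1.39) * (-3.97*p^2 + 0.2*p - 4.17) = -10.6793*p^4 + 18.3633*p^3 - 17.6336*p^2 + 19.0013*p - 5.7963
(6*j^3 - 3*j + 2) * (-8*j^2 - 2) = -48*j^5 + 12*j^3 - 16*j^2 + 6*j - 4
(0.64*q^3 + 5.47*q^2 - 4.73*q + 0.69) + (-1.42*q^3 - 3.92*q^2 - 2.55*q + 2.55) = -0.78*q^3 + 1.55*q^2 - 7.28*q + 3.24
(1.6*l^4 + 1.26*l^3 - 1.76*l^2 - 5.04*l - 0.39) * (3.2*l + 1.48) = 5.12*l^5 + 6.4*l^4 - 3.7672*l^3 - 18.7328*l^2 - 8.7072*l - 0.5772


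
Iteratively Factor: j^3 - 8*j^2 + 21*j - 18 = (j - 2)*(j^2 - 6*j + 9) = (j - 3)*(j - 2)*(j - 3)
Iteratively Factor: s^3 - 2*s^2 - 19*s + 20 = (s + 4)*(s^2 - 6*s + 5) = (s - 5)*(s + 4)*(s - 1)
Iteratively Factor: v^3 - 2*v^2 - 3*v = (v - 3)*(v^2 + v) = (v - 3)*(v + 1)*(v)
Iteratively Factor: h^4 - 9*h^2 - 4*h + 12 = (h + 2)*(h^3 - 2*h^2 - 5*h + 6) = (h + 2)^2*(h^2 - 4*h + 3) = (h - 1)*(h + 2)^2*(h - 3)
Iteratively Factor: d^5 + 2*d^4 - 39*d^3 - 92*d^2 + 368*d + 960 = (d - 4)*(d^4 + 6*d^3 - 15*d^2 - 152*d - 240) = (d - 4)*(d + 4)*(d^3 + 2*d^2 - 23*d - 60) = (d - 5)*(d - 4)*(d + 4)*(d^2 + 7*d + 12) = (d - 5)*(d - 4)*(d + 3)*(d + 4)*(d + 4)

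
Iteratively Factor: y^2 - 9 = (y + 3)*(y - 3)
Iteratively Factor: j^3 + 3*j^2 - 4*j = (j - 1)*(j^2 + 4*j) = (j - 1)*(j + 4)*(j)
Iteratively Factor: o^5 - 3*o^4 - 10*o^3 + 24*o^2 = (o - 4)*(o^4 + o^3 - 6*o^2) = o*(o - 4)*(o^3 + o^2 - 6*o) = o*(o - 4)*(o + 3)*(o^2 - 2*o) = o*(o - 4)*(o - 2)*(o + 3)*(o)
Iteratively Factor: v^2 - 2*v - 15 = (v + 3)*(v - 5)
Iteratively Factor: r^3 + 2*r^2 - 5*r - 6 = (r + 3)*(r^2 - r - 2) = (r - 2)*(r + 3)*(r + 1)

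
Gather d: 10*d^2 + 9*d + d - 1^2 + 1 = 10*d^2 + 10*d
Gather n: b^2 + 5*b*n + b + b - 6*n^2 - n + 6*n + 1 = b^2 + 2*b - 6*n^2 + n*(5*b + 5) + 1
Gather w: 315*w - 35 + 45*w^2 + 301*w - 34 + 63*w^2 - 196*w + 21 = 108*w^2 + 420*w - 48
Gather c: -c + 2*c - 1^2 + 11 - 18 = c - 8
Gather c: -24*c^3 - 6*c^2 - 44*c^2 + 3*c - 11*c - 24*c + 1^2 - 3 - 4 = -24*c^3 - 50*c^2 - 32*c - 6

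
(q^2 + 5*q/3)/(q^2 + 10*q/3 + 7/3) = q*(3*q + 5)/(3*q^2 + 10*q + 7)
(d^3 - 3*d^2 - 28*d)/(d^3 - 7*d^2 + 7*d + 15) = d*(d^2 - 3*d - 28)/(d^3 - 7*d^2 + 7*d + 15)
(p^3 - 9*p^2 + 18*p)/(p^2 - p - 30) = p*(p - 3)/(p + 5)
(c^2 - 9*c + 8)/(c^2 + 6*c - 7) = (c - 8)/(c + 7)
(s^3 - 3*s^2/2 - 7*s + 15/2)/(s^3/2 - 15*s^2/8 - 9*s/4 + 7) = 4*(2*s^3 - 3*s^2 - 14*s + 15)/(4*s^3 - 15*s^2 - 18*s + 56)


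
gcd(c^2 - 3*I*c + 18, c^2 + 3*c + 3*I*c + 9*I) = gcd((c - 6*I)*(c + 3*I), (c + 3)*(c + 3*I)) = c + 3*I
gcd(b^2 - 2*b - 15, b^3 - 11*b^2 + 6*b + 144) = b + 3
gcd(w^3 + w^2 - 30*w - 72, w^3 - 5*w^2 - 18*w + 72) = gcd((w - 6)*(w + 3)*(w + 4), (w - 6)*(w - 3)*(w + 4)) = w^2 - 2*w - 24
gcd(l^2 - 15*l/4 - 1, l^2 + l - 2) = 1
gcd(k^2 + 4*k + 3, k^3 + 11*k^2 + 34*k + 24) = k + 1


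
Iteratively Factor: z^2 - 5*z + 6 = (z - 3)*(z - 2)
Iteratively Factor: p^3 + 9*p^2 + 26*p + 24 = (p + 4)*(p^2 + 5*p + 6) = (p + 3)*(p + 4)*(p + 2)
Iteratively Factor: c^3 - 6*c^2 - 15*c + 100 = (c + 4)*(c^2 - 10*c + 25) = (c - 5)*(c + 4)*(c - 5)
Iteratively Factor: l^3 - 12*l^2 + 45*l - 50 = (l - 5)*(l^2 - 7*l + 10) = (l - 5)^2*(l - 2)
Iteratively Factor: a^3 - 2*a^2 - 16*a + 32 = (a + 4)*(a^2 - 6*a + 8) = (a - 2)*(a + 4)*(a - 4)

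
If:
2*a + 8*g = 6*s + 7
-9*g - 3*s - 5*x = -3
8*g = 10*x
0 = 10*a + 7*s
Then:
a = 469/1202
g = 216/601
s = -335/601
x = 864/3005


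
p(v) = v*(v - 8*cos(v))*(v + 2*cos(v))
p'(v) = v*(1 - 2*sin(v))*(v - 8*cos(v)) + v*(v + 2*cos(v))*(8*sin(v) + 1) + (v - 8*cos(v))*(v + 2*cos(v))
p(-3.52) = 74.10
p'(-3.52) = 50.24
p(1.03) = -6.55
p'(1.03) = 12.58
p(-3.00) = 73.50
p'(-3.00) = -45.35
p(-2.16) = 16.15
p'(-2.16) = -60.55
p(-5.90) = -317.89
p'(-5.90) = 168.95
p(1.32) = -1.60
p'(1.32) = 20.59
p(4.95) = 82.29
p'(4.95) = -120.48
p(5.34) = 22.34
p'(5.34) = -177.31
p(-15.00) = -2210.91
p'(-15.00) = -585.99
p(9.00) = 1052.27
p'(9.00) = 420.27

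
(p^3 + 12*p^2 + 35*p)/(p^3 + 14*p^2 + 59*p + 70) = p/(p + 2)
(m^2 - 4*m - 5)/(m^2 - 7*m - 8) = (m - 5)/(m - 8)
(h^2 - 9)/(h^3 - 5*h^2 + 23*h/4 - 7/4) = 4*(h^2 - 9)/(4*h^3 - 20*h^2 + 23*h - 7)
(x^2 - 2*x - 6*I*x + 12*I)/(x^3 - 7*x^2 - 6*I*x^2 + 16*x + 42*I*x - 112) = (x^2 + x*(-2 - 6*I) + 12*I)/(x^3 + x^2*(-7 - 6*I) + x*(16 + 42*I) - 112)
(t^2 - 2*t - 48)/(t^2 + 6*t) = (t - 8)/t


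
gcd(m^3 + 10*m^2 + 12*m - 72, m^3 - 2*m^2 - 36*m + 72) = m^2 + 4*m - 12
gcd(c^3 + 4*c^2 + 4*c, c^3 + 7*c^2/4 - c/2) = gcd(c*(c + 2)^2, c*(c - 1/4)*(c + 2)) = c^2 + 2*c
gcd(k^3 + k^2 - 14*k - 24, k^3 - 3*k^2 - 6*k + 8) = k^2 - 2*k - 8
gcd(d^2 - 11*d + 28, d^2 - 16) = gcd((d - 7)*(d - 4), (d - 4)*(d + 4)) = d - 4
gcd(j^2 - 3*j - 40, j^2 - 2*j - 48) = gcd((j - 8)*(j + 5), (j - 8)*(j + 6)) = j - 8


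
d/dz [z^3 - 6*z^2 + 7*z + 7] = 3*z^2 - 12*z + 7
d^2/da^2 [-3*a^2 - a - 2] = -6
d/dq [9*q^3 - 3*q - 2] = 27*q^2 - 3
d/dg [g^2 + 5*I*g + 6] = 2*g + 5*I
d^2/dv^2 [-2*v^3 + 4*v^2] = 8 - 12*v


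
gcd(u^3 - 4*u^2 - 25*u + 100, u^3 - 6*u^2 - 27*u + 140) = u^2 + u - 20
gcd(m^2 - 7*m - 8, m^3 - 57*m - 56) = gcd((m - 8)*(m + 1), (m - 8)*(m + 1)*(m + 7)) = m^2 - 7*m - 8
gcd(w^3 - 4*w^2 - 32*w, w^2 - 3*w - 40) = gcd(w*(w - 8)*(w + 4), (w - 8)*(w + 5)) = w - 8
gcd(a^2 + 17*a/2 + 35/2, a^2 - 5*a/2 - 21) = a + 7/2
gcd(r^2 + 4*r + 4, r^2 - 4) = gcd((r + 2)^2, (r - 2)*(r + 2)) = r + 2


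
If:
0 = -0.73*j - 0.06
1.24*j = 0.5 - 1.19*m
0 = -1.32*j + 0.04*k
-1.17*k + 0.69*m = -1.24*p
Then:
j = -0.08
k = -2.71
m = 0.51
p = -2.84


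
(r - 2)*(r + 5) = r^2 + 3*r - 10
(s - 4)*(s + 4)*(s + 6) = s^3 + 6*s^2 - 16*s - 96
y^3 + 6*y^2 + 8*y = y*(y + 2)*(y + 4)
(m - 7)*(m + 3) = m^2 - 4*m - 21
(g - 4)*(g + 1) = g^2 - 3*g - 4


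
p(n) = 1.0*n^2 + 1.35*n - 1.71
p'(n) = 2.0*n + 1.35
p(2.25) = 6.39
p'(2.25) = 5.85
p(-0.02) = -1.74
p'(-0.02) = 1.31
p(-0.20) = -1.94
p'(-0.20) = 0.95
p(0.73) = -0.19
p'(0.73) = 2.81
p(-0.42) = -2.10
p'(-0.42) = 0.51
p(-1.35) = -1.71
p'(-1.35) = -1.35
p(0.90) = 0.32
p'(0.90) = 3.15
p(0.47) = -0.85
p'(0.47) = 2.29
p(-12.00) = 126.09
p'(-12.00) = -22.65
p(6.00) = 42.39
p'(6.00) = 13.35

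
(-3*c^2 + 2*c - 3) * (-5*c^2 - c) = 15*c^4 - 7*c^3 + 13*c^2 + 3*c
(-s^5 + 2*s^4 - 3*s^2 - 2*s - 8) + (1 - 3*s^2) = -s^5 + 2*s^4 - 6*s^2 - 2*s - 7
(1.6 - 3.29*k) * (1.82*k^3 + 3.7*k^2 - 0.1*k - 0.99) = -5.9878*k^4 - 9.261*k^3 + 6.249*k^2 + 3.0971*k - 1.584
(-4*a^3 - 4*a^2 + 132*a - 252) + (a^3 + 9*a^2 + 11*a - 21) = -3*a^3 + 5*a^2 + 143*a - 273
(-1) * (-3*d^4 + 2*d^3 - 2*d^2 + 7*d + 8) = 3*d^4 - 2*d^3 + 2*d^2 - 7*d - 8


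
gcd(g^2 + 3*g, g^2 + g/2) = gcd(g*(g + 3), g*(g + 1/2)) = g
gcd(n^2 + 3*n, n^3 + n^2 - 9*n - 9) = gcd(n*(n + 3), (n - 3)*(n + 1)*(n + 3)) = n + 3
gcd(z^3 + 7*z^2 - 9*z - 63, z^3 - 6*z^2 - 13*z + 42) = z + 3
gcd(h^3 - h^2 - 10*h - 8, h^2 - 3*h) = 1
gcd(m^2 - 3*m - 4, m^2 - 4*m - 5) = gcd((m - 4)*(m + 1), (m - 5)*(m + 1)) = m + 1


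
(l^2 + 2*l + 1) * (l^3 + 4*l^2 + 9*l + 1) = l^5 + 6*l^4 + 18*l^3 + 23*l^2 + 11*l + 1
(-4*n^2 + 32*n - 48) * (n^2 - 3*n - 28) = -4*n^4 + 44*n^3 - 32*n^2 - 752*n + 1344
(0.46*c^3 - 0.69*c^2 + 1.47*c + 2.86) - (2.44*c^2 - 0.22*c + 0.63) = 0.46*c^3 - 3.13*c^2 + 1.69*c + 2.23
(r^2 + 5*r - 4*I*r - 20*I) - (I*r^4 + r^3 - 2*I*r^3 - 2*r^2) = -I*r^4 - r^3 + 2*I*r^3 + 3*r^2 + 5*r - 4*I*r - 20*I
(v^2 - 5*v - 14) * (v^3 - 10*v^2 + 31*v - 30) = v^5 - 15*v^4 + 67*v^3 - 45*v^2 - 284*v + 420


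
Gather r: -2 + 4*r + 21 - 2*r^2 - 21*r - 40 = -2*r^2 - 17*r - 21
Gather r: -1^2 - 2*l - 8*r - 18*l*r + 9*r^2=-2*l + 9*r^2 + r*(-18*l - 8) - 1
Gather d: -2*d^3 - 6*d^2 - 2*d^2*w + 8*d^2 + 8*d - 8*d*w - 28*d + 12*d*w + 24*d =-2*d^3 + d^2*(2 - 2*w) + d*(4*w + 4)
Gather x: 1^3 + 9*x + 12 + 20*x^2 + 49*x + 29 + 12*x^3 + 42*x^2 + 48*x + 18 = 12*x^3 + 62*x^2 + 106*x + 60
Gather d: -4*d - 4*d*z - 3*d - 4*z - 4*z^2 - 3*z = d*(-4*z - 7) - 4*z^2 - 7*z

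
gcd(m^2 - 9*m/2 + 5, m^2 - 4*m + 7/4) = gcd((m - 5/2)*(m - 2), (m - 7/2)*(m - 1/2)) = 1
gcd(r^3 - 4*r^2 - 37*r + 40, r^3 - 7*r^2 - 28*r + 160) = r^2 - 3*r - 40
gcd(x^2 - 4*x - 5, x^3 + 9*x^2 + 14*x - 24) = 1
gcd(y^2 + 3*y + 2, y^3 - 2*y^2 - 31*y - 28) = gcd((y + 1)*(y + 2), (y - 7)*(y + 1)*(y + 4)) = y + 1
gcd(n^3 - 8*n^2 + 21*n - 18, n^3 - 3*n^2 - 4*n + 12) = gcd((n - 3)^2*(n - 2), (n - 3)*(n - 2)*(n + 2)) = n^2 - 5*n + 6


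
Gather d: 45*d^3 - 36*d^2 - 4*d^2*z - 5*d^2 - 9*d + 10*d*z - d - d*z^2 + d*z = 45*d^3 + d^2*(-4*z - 41) + d*(-z^2 + 11*z - 10)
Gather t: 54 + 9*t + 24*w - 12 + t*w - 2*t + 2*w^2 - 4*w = t*(w + 7) + 2*w^2 + 20*w + 42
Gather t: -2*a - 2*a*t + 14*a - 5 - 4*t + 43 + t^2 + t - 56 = 12*a + t^2 + t*(-2*a - 3) - 18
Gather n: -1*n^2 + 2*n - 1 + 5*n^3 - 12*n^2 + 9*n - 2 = 5*n^3 - 13*n^2 + 11*n - 3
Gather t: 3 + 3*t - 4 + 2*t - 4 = 5*t - 5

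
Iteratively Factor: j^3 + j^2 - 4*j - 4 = (j + 2)*(j^2 - j - 2) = (j + 1)*(j + 2)*(j - 2)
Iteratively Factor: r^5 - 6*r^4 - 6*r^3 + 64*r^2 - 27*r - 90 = (r + 3)*(r^4 - 9*r^3 + 21*r^2 + r - 30) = (r - 2)*(r + 3)*(r^3 - 7*r^2 + 7*r + 15) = (r - 3)*(r - 2)*(r + 3)*(r^2 - 4*r - 5) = (r - 3)*(r - 2)*(r + 1)*(r + 3)*(r - 5)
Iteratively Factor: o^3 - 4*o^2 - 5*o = (o + 1)*(o^2 - 5*o) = (o - 5)*(o + 1)*(o)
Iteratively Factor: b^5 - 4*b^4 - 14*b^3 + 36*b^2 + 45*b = (b + 1)*(b^4 - 5*b^3 - 9*b^2 + 45*b) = b*(b + 1)*(b^3 - 5*b^2 - 9*b + 45) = b*(b - 5)*(b + 1)*(b^2 - 9) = b*(b - 5)*(b - 3)*(b + 1)*(b + 3)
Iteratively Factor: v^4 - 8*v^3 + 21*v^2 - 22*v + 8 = (v - 4)*(v^3 - 4*v^2 + 5*v - 2) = (v - 4)*(v - 1)*(v^2 - 3*v + 2) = (v - 4)*(v - 2)*(v - 1)*(v - 1)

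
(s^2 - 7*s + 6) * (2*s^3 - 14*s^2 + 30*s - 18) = 2*s^5 - 28*s^4 + 140*s^3 - 312*s^2 + 306*s - 108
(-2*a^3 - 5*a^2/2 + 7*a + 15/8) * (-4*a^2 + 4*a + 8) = 8*a^5 + 2*a^4 - 54*a^3 + a^2/2 + 127*a/2 + 15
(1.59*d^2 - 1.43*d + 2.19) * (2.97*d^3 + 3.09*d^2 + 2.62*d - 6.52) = 4.7223*d^5 + 0.666*d^4 + 6.2514*d^3 - 7.3463*d^2 + 15.0614*d - 14.2788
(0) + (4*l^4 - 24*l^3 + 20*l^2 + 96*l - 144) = 4*l^4 - 24*l^3 + 20*l^2 + 96*l - 144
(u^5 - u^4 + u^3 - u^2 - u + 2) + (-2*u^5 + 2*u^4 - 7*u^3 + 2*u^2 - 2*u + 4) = -u^5 + u^4 - 6*u^3 + u^2 - 3*u + 6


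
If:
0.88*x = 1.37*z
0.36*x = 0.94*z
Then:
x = 0.00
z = 0.00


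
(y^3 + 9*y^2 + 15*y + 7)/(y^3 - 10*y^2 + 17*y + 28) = (y^2 + 8*y + 7)/(y^2 - 11*y + 28)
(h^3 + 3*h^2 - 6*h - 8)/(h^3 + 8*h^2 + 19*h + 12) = (h - 2)/(h + 3)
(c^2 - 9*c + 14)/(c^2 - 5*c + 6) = (c - 7)/(c - 3)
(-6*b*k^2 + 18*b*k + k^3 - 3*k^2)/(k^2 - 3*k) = -6*b + k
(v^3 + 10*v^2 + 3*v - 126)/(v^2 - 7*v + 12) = (v^2 + 13*v + 42)/(v - 4)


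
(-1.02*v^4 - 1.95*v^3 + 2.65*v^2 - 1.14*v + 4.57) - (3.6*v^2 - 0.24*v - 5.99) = -1.02*v^4 - 1.95*v^3 - 0.95*v^2 - 0.9*v + 10.56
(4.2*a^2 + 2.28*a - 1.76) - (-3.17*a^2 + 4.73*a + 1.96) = 7.37*a^2 - 2.45*a - 3.72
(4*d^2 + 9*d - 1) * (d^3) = 4*d^5 + 9*d^4 - d^3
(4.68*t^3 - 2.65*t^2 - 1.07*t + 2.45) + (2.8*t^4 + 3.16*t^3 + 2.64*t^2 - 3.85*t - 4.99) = 2.8*t^4 + 7.84*t^3 - 0.00999999999999979*t^2 - 4.92*t - 2.54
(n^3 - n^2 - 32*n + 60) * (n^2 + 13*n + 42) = n^5 + 12*n^4 - 3*n^3 - 398*n^2 - 564*n + 2520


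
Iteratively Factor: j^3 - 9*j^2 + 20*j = (j - 5)*(j^2 - 4*j) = j*(j - 5)*(j - 4)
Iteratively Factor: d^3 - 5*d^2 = (d)*(d^2 - 5*d) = d*(d - 5)*(d)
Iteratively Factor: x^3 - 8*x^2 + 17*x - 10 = (x - 5)*(x^2 - 3*x + 2) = (x - 5)*(x - 2)*(x - 1)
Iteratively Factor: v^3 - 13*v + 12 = (v + 4)*(v^2 - 4*v + 3) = (v - 3)*(v + 4)*(v - 1)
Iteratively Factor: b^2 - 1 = (b - 1)*(b + 1)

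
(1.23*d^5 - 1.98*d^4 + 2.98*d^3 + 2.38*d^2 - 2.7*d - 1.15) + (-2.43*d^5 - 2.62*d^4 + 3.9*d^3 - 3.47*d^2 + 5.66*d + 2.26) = -1.2*d^5 - 4.6*d^4 + 6.88*d^3 - 1.09*d^2 + 2.96*d + 1.11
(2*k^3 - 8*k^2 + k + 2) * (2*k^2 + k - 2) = 4*k^5 - 14*k^4 - 10*k^3 + 21*k^2 - 4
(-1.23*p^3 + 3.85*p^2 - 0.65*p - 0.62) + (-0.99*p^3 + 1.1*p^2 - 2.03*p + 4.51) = -2.22*p^3 + 4.95*p^2 - 2.68*p + 3.89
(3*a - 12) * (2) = 6*a - 24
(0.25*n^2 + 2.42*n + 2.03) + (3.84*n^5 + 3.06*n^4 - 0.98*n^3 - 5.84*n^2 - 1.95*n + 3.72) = 3.84*n^5 + 3.06*n^4 - 0.98*n^3 - 5.59*n^2 + 0.47*n + 5.75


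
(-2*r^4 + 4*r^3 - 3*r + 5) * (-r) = 2*r^5 - 4*r^4 + 3*r^2 - 5*r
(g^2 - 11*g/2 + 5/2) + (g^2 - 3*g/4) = 2*g^2 - 25*g/4 + 5/2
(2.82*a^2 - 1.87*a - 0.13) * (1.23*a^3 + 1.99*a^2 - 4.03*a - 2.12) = 3.4686*a^5 + 3.3117*a^4 - 15.2458*a^3 + 1.299*a^2 + 4.4883*a + 0.2756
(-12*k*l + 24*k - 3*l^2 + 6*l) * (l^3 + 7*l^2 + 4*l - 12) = -12*k*l^4 - 60*k*l^3 + 120*k*l^2 + 240*k*l - 288*k - 3*l^5 - 15*l^4 + 30*l^3 + 60*l^2 - 72*l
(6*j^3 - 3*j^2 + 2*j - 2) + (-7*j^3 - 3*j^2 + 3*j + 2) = -j^3 - 6*j^2 + 5*j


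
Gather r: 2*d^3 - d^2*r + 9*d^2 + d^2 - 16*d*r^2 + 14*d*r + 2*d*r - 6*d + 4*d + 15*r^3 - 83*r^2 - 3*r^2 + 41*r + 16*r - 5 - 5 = 2*d^3 + 10*d^2 - 2*d + 15*r^3 + r^2*(-16*d - 86) + r*(-d^2 + 16*d + 57) - 10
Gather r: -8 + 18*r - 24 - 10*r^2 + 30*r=-10*r^2 + 48*r - 32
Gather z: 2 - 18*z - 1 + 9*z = 1 - 9*z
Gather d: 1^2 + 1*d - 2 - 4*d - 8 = -3*d - 9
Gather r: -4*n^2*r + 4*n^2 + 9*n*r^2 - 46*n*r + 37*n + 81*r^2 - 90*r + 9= 4*n^2 + 37*n + r^2*(9*n + 81) + r*(-4*n^2 - 46*n - 90) + 9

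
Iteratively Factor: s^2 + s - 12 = (s - 3)*(s + 4)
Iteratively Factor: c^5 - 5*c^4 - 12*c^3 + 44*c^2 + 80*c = (c + 2)*(c^4 - 7*c^3 + 2*c^2 + 40*c) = (c - 5)*(c + 2)*(c^3 - 2*c^2 - 8*c) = c*(c - 5)*(c + 2)*(c^2 - 2*c - 8) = c*(c - 5)*(c - 4)*(c + 2)*(c + 2)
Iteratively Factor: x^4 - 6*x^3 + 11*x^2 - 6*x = (x - 1)*(x^3 - 5*x^2 + 6*x) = (x - 2)*(x - 1)*(x^2 - 3*x) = x*(x - 2)*(x - 1)*(x - 3)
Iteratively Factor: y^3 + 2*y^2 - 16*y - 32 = (y - 4)*(y^2 + 6*y + 8) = (y - 4)*(y + 2)*(y + 4)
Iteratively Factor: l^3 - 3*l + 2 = (l - 1)*(l^2 + l - 2) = (l - 1)*(l + 2)*(l - 1)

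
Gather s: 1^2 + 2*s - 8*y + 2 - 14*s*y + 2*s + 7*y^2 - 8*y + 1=s*(4 - 14*y) + 7*y^2 - 16*y + 4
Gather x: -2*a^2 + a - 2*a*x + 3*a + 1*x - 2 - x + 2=-2*a^2 - 2*a*x + 4*a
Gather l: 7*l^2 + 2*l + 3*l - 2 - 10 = 7*l^2 + 5*l - 12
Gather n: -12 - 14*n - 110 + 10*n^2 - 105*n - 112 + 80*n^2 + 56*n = 90*n^2 - 63*n - 234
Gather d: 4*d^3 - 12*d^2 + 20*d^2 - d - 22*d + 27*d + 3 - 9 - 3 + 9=4*d^3 + 8*d^2 + 4*d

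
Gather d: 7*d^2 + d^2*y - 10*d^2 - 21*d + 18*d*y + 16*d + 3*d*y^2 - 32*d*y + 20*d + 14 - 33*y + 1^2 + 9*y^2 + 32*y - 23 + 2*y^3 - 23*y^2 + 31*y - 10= d^2*(y - 3) + d*(3*y^2 - 14*y + 15) + 2*y^3 - 14*y^2 + 30*y - 18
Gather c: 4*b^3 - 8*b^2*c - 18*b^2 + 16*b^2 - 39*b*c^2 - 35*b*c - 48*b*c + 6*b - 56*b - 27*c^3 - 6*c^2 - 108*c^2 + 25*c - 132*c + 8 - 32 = 4*b^3 - 2*b^2 - 50*b - 27*c^3 + c^2*(-39*b - 114) + c*(-8*b^2 - 83*b - 107) - 24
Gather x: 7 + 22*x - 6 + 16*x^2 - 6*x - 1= 16*x^2 + 16*x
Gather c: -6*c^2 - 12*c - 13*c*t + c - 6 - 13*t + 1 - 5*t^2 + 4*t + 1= -6*c^2 + c*(-13*t - 11) - 5*t^2 - 9*t - 4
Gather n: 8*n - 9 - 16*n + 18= 9 - 8*n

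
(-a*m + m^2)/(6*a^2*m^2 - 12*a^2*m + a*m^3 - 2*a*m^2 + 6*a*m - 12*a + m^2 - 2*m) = m*(-a + m)/(6*a^2*m^2 - 12*a^2*m + a*m^3 - 2*a*m^2 + 6*a*m - 12*a + m^2 - 2*m)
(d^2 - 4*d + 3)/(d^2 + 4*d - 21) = (d - 1)/(d + 7)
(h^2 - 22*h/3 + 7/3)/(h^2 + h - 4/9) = 3*(h - 7)/(3*h + 4)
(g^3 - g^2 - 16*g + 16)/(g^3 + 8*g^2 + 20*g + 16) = (g^2 - 5*g + 4)/(g^2 + 4*g + 4)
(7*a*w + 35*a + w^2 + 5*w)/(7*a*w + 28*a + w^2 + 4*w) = (w + 5)/(w + 4)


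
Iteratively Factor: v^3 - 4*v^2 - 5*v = (v - 5)*(v^2 + v) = v*(v - 5)*(v + 1)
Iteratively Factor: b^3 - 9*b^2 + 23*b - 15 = (b - 3)*(b^2 - 6*b + 5) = (b - 3)*(b - 1)*(b - 5)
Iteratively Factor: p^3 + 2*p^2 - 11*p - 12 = (p + 1)*(p^2 + p - 12) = (p - 3)*(p + 1)*(p + 4)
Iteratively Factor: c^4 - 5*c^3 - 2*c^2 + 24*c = (c)*(c^3 - 5*c^2 - 2*c + 24) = c*(c - 4)*(c^2 - c - 6) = c*(c - 4)*(c + 2)*(c - 3)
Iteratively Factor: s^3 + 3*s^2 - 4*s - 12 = (s + 3)*(s^2 - 4) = (s - 2)*(s + 3)*(s + 2)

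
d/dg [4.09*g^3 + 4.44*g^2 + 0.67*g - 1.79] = 12.27*g^2 + 8.88*g + 0.67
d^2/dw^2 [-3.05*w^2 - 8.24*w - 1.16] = -6.10000000000000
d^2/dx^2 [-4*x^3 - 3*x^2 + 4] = -24*x - 6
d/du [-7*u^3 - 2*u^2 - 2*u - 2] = -21*u^2 - 4*u - 2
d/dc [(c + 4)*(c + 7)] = 2*c + 11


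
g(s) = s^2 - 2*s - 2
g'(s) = 2*s - 2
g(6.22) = 24.25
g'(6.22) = 10.44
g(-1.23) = 1.97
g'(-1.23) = -4.46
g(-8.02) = 78.36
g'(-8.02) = -18.04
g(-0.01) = -1.98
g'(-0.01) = -2.02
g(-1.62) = 3.86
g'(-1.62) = -5.24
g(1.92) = -2.15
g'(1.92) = 1.84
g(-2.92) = 12.37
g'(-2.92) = -7.84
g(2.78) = 0.17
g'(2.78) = 3.56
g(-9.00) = 97.00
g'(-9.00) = -20.00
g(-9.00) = 97.00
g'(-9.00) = -20.00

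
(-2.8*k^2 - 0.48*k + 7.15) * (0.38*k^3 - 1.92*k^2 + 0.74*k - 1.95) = -1.064*k^5 + 5.1936*k^4 + 1.5666*k^3 - 8.6232*k^2 + 6.227*k - 13.9425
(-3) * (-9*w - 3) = 27*w + 9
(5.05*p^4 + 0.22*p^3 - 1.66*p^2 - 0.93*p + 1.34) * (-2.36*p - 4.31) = -11.918*p^5 - 22.2847*p^4 + 2.9694*p^3 + 9.3494*p^2 + 0.8459*p - 5.7754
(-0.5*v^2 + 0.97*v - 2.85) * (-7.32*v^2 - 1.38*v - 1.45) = 3.66*v^4 - 6.4104*v^3 + 20.2484*v^2 + 2.5265*v + 4.1325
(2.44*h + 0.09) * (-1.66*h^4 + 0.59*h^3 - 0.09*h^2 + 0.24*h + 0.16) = -4.0504*h^5 + 1.2902*h^4 - 0.1665*h^3 + 0.5775*h^2 + 0.412*h + 0.0144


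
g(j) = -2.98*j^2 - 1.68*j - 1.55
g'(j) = -5.96*j - 1.68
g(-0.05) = -1.47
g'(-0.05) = -1.38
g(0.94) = -5.76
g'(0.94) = -7.28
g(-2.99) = -23.17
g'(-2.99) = 16.14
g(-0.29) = -1.31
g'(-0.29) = 0.05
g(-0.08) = -1.43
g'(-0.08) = -1.20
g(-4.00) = -42.51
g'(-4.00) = 22.16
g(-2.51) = -16.11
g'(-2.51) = 13.28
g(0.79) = -4.74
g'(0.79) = -6.39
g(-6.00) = -98.75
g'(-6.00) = 34.08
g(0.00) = -1.55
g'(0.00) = -1.68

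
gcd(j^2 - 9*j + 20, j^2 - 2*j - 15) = j - 5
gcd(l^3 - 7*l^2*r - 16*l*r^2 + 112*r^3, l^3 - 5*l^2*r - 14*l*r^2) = -l + 7*r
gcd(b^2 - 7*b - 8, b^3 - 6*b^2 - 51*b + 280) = b - 8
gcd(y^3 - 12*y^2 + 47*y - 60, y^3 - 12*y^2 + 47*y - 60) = y^3 - 12*y^2 + 47*y - 60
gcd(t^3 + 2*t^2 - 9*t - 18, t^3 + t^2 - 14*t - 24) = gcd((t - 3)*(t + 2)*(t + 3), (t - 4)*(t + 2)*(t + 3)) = t^2 + 5*t + 6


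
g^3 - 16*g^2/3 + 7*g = g*(g - 3)*(g - 7/3)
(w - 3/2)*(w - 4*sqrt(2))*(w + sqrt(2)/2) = w^3 - 7*sqrt(2)*w^2/2 - 3*w^2/2 - 4*w + 21*sqrt(2)*w/4 + 6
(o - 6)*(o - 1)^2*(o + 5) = o^4 - 3*o^3 - 27*o^2 + 59*o - 30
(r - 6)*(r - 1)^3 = r^4 - 9*r^3 + 21*r^2 - 19*r + 6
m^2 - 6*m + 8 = (m - 4)*(m - 2)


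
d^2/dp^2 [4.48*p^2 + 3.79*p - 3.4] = 8.96000000000000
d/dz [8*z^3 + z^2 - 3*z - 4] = 24*z^2 + 2*z - 3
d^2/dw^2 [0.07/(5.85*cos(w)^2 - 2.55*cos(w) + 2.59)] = (-9.5823*(1 - cos(w)^2)^2 + 3.132675*cos(w)^3 - 1.003905*cos(w)^2 - 6.727665*cos(w) + 8.37144)/(5.85*cos(w)^2 - 2.55*cos(w) + 2.59)^3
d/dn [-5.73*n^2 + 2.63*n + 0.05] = 2.63 - 11.46*n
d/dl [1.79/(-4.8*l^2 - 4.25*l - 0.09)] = (17.184*l + 7.6075)/(4.8*l^2 + 4.25*l + 0.09)^2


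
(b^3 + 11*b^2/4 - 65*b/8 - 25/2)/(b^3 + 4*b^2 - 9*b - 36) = (8*b^2 - 10*b - 25)/(8*(b^2 - 9))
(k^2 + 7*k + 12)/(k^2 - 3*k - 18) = (k + 4)/(k - 6)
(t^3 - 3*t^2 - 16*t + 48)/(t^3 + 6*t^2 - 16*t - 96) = (t - 3)/(t + 6)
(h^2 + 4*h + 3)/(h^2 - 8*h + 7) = (h^2 + 4*h + 3)/(h^2 - 8*h + 7)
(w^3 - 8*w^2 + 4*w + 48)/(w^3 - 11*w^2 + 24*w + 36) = (w^2 - 2*w - 8)/(w^2 - 5*w - 6)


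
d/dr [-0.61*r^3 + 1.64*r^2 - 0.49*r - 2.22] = -1.83*r^2 + 3.28*r - 0.49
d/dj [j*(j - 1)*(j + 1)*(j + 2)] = 4*j^3 + 6*j^2 - 2*j - 2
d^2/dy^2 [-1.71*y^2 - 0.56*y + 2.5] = -3.42000000000000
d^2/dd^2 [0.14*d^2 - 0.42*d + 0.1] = 0.280000000000000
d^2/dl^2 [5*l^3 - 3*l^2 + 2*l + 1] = 30*l - 6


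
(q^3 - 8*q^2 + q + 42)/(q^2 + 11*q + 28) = (q^3 - 8*q^2 + q + 42)/(q^2 + 11*q + 28)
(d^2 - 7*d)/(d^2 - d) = (d - 7)/(d - 1)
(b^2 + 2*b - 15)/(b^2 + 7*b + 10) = (b - 3)/(b + 2)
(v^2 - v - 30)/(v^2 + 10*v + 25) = (v - 6)/(v + 5)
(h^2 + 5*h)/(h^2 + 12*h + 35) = h/(h + 7)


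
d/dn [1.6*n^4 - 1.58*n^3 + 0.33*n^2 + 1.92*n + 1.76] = 6.4*n^3 - 4.74*n^2 + 0.66*n + 1.92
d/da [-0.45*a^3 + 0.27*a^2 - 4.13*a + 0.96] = -1.35*a^2 + 0.54*a - 4.13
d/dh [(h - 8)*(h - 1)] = 2*h - 9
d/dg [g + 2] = 1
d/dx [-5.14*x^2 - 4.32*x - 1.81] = -10.28*x - 4.32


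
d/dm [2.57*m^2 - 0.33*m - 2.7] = 5.14*m - 0.33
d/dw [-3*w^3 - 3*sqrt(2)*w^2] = 3*w*(-3*w - 2*sqrt(2))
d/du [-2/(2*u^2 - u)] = 2*(4*u - 1)/(u^2*(2*u - 1)^2)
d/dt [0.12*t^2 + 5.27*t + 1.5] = 0.24*t + 5.27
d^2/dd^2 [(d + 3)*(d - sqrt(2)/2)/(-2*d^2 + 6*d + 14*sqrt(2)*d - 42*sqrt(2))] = (-13*sqrt(2)*d^3 - 12*d^3 + 135*sqrt(2)*d^2 - 252*d + 351*sqrt(2)*d - 3276 + 237*sqrt(2))/(2*(d^6 - 21*sqrt(2)*d^5 - 9*d^5 + 189*sqrt(2)*d^4 + 321*d^4 - 2673*d^3 - 1253*sqrt(2)*d^3 + 7938*d^2 + 6741*sqrt(2)*d^2 - 18522*sqrt(2)*d - 7938*d + 18522*sqrt(2)))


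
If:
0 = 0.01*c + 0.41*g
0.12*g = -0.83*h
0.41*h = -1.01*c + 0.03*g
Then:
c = 0.00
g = 0.00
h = 0.00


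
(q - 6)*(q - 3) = q^2 - 9*q + 18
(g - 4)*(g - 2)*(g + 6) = g^3 - 28*g + 48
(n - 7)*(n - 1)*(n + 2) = n^3 - 6*n^2 - 9*n + 14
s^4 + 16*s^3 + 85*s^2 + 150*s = s*(s + 5)^2*(s + 6)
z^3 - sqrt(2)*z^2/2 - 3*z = z*(z - 3*sqrt(2)/2)*(z + sqrt(2))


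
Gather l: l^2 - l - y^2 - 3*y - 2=l^2 - l - y^2 - 3*y - 2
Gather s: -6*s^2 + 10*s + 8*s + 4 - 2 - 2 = -6*s^2 + 18*s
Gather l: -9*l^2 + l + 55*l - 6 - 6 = -9*l^2 + 56*l - 12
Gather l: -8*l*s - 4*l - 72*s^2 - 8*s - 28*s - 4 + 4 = l*(-8*s - 4) - 72*s^2 - 36*s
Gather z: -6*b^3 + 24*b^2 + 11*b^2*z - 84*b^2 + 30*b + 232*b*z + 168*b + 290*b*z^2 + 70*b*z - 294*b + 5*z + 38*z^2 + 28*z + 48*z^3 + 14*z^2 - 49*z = -6*b^3 - 60*b^2 - 96*b + 48*z^3 + z^2*(290*b + 52) + z*(11*b^2 + 302*b - 16)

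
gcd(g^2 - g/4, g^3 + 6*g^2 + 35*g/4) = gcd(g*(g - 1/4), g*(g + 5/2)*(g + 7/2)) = g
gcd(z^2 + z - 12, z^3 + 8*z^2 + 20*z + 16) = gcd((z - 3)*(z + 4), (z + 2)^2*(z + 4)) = z + 4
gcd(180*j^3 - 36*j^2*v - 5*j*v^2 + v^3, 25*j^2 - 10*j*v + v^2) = -5*j + v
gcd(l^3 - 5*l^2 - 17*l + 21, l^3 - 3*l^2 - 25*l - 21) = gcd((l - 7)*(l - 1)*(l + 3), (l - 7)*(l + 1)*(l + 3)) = l^2 - 4*l - 21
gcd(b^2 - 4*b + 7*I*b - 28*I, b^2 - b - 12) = b - 4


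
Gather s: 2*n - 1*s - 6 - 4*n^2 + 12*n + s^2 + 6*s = -4*n^2 + 14*n + s^2 + 5*s - 6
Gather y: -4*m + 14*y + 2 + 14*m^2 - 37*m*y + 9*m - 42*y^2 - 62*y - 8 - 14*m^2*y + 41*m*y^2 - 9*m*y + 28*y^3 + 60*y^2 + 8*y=14*m^2 + 5*m + 28*y^3 + y^2*(41*m + 18) + y*(-14*m^2 - 46*m - 40) - 6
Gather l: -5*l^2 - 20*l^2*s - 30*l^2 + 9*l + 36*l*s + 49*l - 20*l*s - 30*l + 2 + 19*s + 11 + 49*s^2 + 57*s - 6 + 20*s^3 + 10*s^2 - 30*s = l^2*(-20*s - 35) + l*(16*s + 28) + 20*s^3 + 59*s^2 + 46*s + 7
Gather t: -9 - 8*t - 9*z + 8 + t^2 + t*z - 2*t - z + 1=t^2 + t*(z - 10) - 10*z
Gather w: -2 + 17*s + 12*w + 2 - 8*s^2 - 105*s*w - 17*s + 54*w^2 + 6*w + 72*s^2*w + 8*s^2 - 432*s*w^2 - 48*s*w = w^2*(54 - 432*s) + w*(72*s^2 - 153*s + 18)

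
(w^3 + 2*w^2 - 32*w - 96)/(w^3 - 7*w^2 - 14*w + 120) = (w + 4)/(w - 5)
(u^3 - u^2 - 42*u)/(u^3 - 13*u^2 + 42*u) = (u + 6)/(u - 6)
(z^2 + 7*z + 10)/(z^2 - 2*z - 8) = (z + 5)/(z - 4)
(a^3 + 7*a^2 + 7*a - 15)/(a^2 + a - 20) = (a^2 + 2*a - 3)/(a - 4)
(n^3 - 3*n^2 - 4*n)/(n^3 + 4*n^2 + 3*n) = (n - 4)/(n + 3)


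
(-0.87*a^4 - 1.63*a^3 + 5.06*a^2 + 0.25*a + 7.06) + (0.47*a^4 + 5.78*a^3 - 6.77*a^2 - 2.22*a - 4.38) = -0.4*a^4 + 4.15*a^3 - 1.71*a^2 - 1.97*a + 2.68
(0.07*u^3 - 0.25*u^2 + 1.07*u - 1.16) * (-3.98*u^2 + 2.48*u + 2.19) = -0.2786*u^5 + 1.1686*u^4 - 4.7253*u^3 + 6.7229*u^2 - 0.5335*u - 2.5404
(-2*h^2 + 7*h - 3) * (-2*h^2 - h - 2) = 4*h^4 - 12*h^3 + 3*h^2 - 11*h + 6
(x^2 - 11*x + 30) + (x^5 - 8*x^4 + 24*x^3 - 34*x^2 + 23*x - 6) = x^5 - 8*x^4 + 24*x^3 - 33*x^2 + 12*x + 24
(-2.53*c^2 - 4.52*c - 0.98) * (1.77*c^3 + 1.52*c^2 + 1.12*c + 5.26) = -4.4781*c^5 - 11.846*c^4 - 11.4386*c^3 - 19.8598*c^2 - 24.8728*c - 5.1548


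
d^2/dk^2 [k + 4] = 0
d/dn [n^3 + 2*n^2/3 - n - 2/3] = 3*n^2 + 4*n/3 - 1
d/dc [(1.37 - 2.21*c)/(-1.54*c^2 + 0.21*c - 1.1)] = (-3.4034*c^2 + 4.2196*c + 2.1433)/(2.3716*c^4 - 0.6468*c^3 + 3.4321*c^2 - 0.462*c + 1.21)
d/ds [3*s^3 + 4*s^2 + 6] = s*(9*s + 8)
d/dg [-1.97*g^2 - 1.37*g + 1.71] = -3.94*g - 1.37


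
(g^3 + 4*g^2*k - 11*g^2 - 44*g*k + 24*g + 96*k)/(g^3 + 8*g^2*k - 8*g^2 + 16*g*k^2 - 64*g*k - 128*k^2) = (g - 3)/(g + 4*k)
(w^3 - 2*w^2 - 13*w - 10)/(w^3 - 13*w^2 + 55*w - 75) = (w^2 + 3*w + 2)/(w^2 - 8*w + 15)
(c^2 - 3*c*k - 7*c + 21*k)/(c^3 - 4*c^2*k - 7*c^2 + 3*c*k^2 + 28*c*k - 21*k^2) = 1/(c - k)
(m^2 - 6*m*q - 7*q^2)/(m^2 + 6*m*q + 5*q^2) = (m - 7*q)/(m + 5*q)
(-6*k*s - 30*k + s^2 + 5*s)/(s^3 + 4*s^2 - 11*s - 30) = (-6*k + s)/(s^2 - s - 6)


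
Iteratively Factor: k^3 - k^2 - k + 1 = (k + 1)*(k^2 - 2*k + 1) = (k - 1)*(k + 1)*(k - 1)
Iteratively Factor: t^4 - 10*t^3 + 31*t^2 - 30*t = (t - 2)*(t^3 - 8*t^2 + 15*t) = (t - 5)*(t - 2)*(t^2 - 3*t) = (t - 5)*(t - 3)*(t - 2)*(t)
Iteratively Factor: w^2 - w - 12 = (w - 4)*(w + 3)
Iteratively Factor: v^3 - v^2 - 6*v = (v - 3)*(v^2 + 2*v) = v*(v - 3)*(v + 2)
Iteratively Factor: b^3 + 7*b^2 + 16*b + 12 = (b + 3)*(b^2 + 4*b + 4) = (b + 2)*(b + 3)*(b + 2)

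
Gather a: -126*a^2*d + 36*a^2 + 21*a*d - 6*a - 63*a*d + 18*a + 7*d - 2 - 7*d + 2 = a^2*(36 - 126*d) + a*(12 - 42*d)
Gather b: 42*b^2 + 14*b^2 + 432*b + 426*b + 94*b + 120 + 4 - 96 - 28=56*b^2 + 952*b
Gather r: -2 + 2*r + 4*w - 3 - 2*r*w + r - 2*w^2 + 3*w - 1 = r*(3 - 2*w) - 2*w^2 + 7*w - 6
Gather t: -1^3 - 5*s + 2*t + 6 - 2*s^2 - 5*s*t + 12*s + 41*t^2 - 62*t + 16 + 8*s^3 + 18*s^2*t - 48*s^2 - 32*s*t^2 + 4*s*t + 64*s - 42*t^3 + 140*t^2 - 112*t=8*s^3 - 50*s^2 + 71*s - 42*t^3 + t^2*(181 - 32*s) + t*(18*s^2 - s - 172) + 21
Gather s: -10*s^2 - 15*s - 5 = -10*s^2 - 15*s - 5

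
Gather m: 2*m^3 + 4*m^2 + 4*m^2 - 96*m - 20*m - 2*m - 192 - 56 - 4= 2*m^3 + 8*m^2 - 118*m - 252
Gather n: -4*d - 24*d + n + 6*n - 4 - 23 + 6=-28*d + 7*n - 21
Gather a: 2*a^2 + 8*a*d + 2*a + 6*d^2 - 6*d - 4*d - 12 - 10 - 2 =2*a^2 + a*(8*d + 2) + 6*d^2 - 10*d - 24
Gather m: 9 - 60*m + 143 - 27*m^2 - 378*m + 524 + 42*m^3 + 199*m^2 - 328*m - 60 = 42*m^3 + 172*m^2 - 766*m + 616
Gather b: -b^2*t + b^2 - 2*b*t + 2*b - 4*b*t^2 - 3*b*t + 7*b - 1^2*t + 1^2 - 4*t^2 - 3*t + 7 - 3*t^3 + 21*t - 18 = b^2*(1 - t) + b*(-4*t^2 - 5*t + 9) - 3*t^3 - 4*t^2 + 17*t - 10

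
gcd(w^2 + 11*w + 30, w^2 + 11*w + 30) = w^2 + 11*w + 30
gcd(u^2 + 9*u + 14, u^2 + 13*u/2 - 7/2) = u + 7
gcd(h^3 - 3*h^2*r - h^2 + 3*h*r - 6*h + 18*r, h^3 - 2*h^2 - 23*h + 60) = h - 3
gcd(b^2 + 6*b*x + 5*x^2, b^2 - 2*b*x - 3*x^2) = b + x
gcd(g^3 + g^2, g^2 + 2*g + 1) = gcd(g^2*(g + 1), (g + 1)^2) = g + 1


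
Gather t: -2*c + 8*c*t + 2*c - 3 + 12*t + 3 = t*(8*c + 12)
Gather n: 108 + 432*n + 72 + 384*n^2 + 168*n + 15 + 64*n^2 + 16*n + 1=448*n^2 + 616*n + 196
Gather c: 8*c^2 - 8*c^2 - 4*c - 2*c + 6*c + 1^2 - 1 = 0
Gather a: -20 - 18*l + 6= -18*l - 14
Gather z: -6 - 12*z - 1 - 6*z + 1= -18*z - 6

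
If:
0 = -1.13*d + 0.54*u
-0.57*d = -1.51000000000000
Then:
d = 2.65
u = 5.54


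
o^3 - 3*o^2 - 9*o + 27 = (o - 3)^2*(o + 3)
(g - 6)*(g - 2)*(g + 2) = g^3 - 6*g^2 - 4*g + 24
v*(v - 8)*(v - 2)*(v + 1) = v^4 - 9*v^3 + 6*v^2 + 16*v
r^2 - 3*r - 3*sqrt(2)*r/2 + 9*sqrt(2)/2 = (r - 3)*(r - 3*sqrt(2)/2)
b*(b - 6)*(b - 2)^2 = b^4 - 10*b^3 + 28*b^2 - 24*b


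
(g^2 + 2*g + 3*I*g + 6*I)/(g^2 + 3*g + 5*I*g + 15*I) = (g^2 + g*(2 + 3*I) + 6*I)/(g^2 + g*(3 + 5*I) + 15*I)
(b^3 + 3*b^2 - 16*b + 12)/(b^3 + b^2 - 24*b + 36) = (b - 1)/(b - 3)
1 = 1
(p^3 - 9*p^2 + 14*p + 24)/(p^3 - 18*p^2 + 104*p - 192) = (p + 1)/(p - 8)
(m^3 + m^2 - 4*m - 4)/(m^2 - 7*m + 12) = (m^3 + m^2 - 4*m - 4)/(m^2 - 7*m + 12)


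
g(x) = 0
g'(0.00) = 0.00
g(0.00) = 0.00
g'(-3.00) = 0.00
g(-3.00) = 0.00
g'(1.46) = 0.00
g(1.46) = 0.00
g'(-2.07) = 0.00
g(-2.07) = 0.00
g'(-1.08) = 0.00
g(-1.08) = 0.00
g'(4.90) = 0.00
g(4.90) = 0.00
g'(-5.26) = 0.00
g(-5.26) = 0.00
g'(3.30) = 0.00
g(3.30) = 0.00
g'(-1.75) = 0.00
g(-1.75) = 0.00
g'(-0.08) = 0.00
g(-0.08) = 0.00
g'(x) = 0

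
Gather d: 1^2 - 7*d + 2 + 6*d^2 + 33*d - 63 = 6*d^2 + 26*d - 60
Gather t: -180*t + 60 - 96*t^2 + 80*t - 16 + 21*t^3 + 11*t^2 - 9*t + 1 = 21*t^3 - 85*t^2 - 109*t + 45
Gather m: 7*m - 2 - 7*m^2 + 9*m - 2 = -7*m^2 + 16*m - 4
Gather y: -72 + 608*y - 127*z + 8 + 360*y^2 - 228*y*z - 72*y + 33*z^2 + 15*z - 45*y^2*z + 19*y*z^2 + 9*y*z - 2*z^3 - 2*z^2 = y^2*(360 - 45*z) + y*(19*z^2 - 219*z + 536) - 2*z^3 + 31*z^2 - 112*z - 64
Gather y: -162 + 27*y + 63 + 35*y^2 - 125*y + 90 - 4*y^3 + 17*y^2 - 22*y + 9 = -4*y^3 + 52*y^2 - 120*y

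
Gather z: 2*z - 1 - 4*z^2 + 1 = -4*z^2 + 2*z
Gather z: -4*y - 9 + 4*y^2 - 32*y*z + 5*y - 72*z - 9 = 4*y^2 + y + z*(-32*y - 72) - 18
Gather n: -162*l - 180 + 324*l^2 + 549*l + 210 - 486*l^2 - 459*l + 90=-162*l^2 - 72*l + 120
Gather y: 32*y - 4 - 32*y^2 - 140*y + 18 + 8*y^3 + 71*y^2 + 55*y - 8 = 8*y^3 + 39*y^2 - 53*y + 6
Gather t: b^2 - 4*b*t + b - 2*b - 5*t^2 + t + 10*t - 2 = b^2 - b - 5*t^2 + t*(11 - 4*b) - 2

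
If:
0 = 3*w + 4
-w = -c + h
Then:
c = h - 4/3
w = -4/3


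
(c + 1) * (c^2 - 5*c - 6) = c^3 - 4*c^2 - 11*c - 6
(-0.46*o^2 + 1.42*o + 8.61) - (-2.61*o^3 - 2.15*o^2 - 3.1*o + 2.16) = 2.61*o^3 + 1.69*o^2 + 4.52*o + 6.45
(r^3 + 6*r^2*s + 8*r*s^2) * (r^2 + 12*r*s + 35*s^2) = r^5 + 18*r^4*s + 115*r^3*s^2 + 306*r^2*s^3 + 280*r*s^4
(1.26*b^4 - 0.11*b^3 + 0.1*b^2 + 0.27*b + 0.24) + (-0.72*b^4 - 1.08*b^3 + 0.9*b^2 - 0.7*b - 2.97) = 0.54*b^4 - 1.19*b^3 + 1.0*b^2 - 0.43*b - 2.73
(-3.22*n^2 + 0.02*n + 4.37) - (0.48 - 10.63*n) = -3.22*n^2 + 10.65*n + 3.89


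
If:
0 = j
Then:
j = 0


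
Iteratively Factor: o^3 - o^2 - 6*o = (o)*(o^2 - o - 6) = o*(o + 2)*(o - 3)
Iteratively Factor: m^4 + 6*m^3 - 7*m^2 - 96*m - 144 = (m + 3)*(m^3 + 3*m^2 - 16*m - 48) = (m + 3)^2*(m^2 - 16) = (m + 3)^2*(m + 4)*(m - 4)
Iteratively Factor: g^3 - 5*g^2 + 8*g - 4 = (g - 2)*(g^2 - 3*g + 2) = (g - 2)*(g - 1)*(g - 2)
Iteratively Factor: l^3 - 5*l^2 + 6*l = (l - 2)*(l^2 - 3*l) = (l - 3)*(l - 2)*(l)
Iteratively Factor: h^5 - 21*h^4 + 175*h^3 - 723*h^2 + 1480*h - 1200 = (h - 5)*(h^4 - 16*h^3 + 95*h^2 - 248*h + 240) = (h - 5)*(h - 4)*(h^3 - 12*h^2 + 47*h - 60) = (h - 5)*(h - 4)^2*(h^2 - 8*h + 15) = (h - 5)^2*(h - 4)^2*(h - 3)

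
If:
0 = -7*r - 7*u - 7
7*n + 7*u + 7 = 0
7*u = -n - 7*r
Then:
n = 7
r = 7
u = -8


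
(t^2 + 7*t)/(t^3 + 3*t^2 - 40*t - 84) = t/(t^2 - 4*t - 12)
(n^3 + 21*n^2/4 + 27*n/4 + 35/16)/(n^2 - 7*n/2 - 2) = (8*n^2 + 38*n + 35)/(8*(n - 4))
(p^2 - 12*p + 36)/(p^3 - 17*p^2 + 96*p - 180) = 1/(p - 5)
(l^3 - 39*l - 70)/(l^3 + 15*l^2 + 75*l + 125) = (l^2 - 5*l - 14)/(l^2 + 10*l + 25)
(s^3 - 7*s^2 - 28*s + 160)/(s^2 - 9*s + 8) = (s^2 + s - 20)/(s - 1)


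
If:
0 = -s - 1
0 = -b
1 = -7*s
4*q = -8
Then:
No Solution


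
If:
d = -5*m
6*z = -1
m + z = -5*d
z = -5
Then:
No Solution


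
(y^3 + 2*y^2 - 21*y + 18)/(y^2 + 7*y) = (y^3 + 2*y^2 - 21*y + 18)/(y*(y + 7))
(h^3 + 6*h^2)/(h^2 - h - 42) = h^2/(h - 7)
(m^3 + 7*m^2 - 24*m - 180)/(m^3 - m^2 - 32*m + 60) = (m + 6)/(m - 2)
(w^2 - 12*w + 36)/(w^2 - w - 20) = (-w^2 + 12*w - 36)/(-w^2 + w + 20)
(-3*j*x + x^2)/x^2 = (-3*j + x)/x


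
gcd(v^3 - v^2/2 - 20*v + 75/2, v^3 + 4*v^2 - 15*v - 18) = v - 3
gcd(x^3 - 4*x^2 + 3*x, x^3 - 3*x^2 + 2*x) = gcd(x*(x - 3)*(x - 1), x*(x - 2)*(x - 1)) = x^2 - x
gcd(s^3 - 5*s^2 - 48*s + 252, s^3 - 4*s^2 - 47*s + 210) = s^2 + s - 42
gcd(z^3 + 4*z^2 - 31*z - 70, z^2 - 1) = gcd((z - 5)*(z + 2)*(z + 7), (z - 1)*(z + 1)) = 1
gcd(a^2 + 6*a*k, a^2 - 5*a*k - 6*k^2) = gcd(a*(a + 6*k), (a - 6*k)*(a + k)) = 1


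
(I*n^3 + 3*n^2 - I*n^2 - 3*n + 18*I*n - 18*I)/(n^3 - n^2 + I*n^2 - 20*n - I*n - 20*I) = (I*n^3 + n^2*(3 - I) + n*(-3 + 18*I) - 18*I)/(n^3 + n^2*(-1 + I) + n*(-20 - I) - 20*I)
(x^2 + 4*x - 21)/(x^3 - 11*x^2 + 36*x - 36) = (x + 7)/(x^2 - 8*x + 12)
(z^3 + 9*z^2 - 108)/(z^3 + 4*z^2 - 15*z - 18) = (z + 6)/(z + 1)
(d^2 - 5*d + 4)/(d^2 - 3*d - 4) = (d - 1)/(d + 1)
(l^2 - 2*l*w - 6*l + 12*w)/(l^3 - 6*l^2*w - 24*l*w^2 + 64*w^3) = (6 - l)/(-l^2 + 4*l*w + 32*w^2)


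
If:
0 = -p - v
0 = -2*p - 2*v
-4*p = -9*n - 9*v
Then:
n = -13*v/9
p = -v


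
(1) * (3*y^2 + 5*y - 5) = 3*y^2 + 5*y - 5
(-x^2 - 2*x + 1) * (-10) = 10*x^2 + 20*x - 10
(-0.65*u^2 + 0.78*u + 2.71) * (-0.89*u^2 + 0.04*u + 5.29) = 0.5785*u^4 - 0.7202*u^3 - 5.8192*u^2 + 4.2346*u + 14.3359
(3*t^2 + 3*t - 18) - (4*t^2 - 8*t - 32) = -t^2 + 11*t + 14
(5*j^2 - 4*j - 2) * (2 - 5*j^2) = -25*j^4 + 20*j^3 + 20*j^2 - 8*j - 4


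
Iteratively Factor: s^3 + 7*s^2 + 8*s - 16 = (s - 1)*(s^2 + 8*s + 16) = (s - 1)*(s + 4)*(s + 4)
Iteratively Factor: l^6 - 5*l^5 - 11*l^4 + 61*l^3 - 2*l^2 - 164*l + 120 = (l - 5)*(l^5 - 11*l^3 + 6*l^2 + 28*l - 24) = (l - 5)*(l + 2)*(l^4 - 2*l^3 - 7*l^2 + 20*l - 12) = (l - 5)*(l - 2)*(l + 2)*(l^3 - 7*l + 6) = (l - 5)*(l - 2)*(l + 2)*(l + 3)*(l^2 - 3*l + 2) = (l - 5)*(l - 2)^2*(l + 2)*(l + 3)*(l - 1)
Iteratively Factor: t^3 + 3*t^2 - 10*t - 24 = (t + 2)*(t^2 + t - 12) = (t + 2)*(t + 4)*(t - 3)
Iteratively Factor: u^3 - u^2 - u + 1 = (u - 1)*(u^2 - 1) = (u - 1)^2*(u + 1)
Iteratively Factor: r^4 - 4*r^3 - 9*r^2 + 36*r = (r)*(r^3 - 4*r^2 - 9*r + 36) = r*(r + 3)*(r^2 - 7*r + 12) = r*(r - 3)*(r + 3)*(r - 4)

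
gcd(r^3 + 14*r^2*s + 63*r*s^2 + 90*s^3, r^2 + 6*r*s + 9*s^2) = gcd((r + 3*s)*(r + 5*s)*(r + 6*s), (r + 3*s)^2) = r + 3*s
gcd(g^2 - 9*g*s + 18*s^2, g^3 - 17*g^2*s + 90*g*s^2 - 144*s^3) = g^2 - 9*g*s + 18*s^2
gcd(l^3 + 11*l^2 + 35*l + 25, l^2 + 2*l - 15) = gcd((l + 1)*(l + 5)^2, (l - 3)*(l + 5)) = l + 5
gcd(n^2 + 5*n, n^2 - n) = n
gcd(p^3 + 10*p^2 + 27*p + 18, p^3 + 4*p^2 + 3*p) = p^2 + 4*p + 3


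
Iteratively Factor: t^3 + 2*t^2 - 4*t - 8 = (t + 2)*(t^2 - 4) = (t - 2)*(t + 2)*(t + 2)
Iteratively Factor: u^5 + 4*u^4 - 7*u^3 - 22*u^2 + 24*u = (u + 3)*(u^4 + u^3 - 10*u^2 + 8*u) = u*(u + 3)*(u^3 + u^2 - 10*u + 8) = u*(u - 2)*(u + 3)*(u^2 + 3*u - 4) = u*(u - 2)*(u + 3)*(u + 4)*(u - 1)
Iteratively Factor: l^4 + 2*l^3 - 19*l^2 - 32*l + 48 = (l - 4)*(l^3 + 6*l^2 + 5*l - 12) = (l - 4)*(l + 4)*(l^2 + 2*l - 3) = (l - 4)*(l - 1)*(l + 4)*(l + 3)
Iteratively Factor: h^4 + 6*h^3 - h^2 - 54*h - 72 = (h + 2)*(h^3 + 4*h^2 - 9*h - 36) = (h - 3)*(h + 2)*(h^2 + 7*h + 12) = (h - 3)*(h + 2)*(h + 3)*(h + 4)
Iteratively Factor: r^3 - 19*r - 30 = (r + 3)*(r^2 - 3*r - 10) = (r + 2)*(r + 3)*(r - 5)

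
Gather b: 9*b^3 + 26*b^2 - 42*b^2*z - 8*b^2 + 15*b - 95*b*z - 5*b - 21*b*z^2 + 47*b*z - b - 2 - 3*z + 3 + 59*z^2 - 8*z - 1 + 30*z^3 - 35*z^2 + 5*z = 9*b^3 + b^2*(18 - 42*z) + b*(-21*z^2 - 48*z + 9) + 30*z^3 + 24*z^2 - 6*z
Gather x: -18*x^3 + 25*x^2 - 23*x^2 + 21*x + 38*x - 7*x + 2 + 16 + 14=-18*x^3 + 2*x^2 + 52*x + 32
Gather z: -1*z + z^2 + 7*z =z^2 + 6*z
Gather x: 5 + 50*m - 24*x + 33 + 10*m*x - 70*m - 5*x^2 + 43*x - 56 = -20*m - 5*x^2 + x*(10*m + 19) - 18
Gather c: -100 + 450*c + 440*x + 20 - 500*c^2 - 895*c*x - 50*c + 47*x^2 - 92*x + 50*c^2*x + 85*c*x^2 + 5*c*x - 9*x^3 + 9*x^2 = c^2*(50*x - 500) + c*(85*x^2 - 890*x + 400) - 9*x^3 + 56*x^2 + 348*x - 80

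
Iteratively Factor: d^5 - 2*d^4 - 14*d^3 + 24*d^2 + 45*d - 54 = (d - 3)*(d^4 + d^3 - 11*d^2 - 9*d + 18) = (d - 3)*(d + 2)*(d^3 - d^2 - 9*d + 9) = (d - 3)*(d + 2)*(d + 3)*(d^2 - 4*d + 3) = (d - 3)^2*(d + 2)*(d + 3)*(d - 1)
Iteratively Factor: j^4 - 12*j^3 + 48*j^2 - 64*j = (j)*(j^3 - 12*j^2 + 48*j - 64) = j*(j - 4)*(j^2 - 8*j + 16) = j*(j - 4)^2*(j - 4)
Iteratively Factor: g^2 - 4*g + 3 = (g - 1)*(g - 3)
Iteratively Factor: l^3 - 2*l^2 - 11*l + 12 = (l + 3)*(l^2 - 5*l + 4) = (l - 1)*(l + 3)*(l - 4)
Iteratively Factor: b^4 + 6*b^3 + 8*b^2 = (b)*(b^3 + 6*b^2 + 8*b) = b*(b + 2)*(b^2 + 4*b) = b^2*(b + 2)*(b + 4)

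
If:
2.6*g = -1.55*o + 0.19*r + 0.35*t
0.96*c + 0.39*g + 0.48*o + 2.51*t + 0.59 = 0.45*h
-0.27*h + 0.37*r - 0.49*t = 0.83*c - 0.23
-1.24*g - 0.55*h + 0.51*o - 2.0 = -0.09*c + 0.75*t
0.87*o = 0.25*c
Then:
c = -3.59628639314822*t - 2.08495735274772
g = 0.0917054445335623*t - 0.242606413865156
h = -3.11713181457202*t - 3.98612418791588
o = -1.03341563021501*t - 0.599125676076931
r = -9.01768458445262*t - 8.20748144194026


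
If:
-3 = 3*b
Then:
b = -1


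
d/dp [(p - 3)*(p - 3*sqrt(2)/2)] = 2*p - 3 - 3*sqrt(2)/2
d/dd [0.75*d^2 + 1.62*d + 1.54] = 1.5*d + 1.62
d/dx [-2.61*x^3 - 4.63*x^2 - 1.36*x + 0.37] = -7.83*x^2 - 9.26*x - 1.36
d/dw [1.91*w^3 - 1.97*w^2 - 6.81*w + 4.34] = 5.73*w^2 - 3.94*w - 6.81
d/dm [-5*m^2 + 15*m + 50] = 15 - 10*m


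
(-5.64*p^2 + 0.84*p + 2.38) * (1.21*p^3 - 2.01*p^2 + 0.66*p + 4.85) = -6.8244*p^5 + 12.3528*p^4 - 2.531*p^3 - 31.5834*p^2 + 5.6448*p + 11.543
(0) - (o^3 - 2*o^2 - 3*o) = -o^3 + 2*o^2 + 3*o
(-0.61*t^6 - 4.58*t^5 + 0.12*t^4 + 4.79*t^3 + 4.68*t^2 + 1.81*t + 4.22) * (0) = 0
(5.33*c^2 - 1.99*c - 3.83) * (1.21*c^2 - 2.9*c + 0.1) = 6.4493*c^4 - 17.8649*c^3 + 1.6697*c^2 + 10.908*c - 0.383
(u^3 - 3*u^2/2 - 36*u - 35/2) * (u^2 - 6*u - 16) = u^5 - 15*u^4/2 - 43*u^3 + 445*u^2/2 + 681*u + 280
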